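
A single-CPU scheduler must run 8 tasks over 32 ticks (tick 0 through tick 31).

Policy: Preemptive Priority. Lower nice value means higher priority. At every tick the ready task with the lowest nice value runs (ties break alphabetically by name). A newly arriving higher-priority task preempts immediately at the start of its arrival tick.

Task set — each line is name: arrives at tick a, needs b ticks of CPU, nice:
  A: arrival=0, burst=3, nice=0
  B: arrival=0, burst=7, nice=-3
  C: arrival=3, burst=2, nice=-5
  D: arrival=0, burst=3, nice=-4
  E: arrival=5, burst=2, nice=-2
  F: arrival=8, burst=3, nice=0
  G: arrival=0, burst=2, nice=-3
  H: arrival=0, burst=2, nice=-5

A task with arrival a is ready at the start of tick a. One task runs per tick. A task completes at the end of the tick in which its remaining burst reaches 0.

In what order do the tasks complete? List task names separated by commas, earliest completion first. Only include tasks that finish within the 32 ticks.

completion order = H, C, D, B, G, E, A, F

t=0: ready={A,B,D,G,H} → run H
t=1: ready={A,B,D,G,H} → run H
t=2: ready={A,B,D,G} → run D
t=3: ready={A,B,C,D,G} → run C
t=4: ready={A,B,C,D,G} → run C
t=5: ready={A,B,D,E,G} → run D
t=6: ready={A,B,D,E,G} → run D
t=7: ready={A,B,E,G} → run B
t=8: ready={A,B,E,F,G} → run B
t=9: ready={A,B,E,F,G} → run B
t=10: ready={A,B,E,F,G} → run B
t=11: ready={A,B,E,F,G} → run B
t=12: ready={A,B,E,F,G} → run B
t=13: ready={A,B,E,F,G} → run B
t=14: ready={A,E,F,G} → run G
t=15: ready={A,E,F,G} → run G
t=16: ready={A,E,F} → run E
t=17: ready={A,E,F} → run E
t=18: ready={A,F} → run A
t=19: ready={A,F} → run A
t=20: ready={A,F} → run A
t=21: ready={F} → run F
t=22: ready={F} → run F
t=23: ready={F} → run F
t=24: (idle)
t=25: (idle)
t=26: (idle)
t=27: (idle)
t=28: (idle)
t=29: (idle)
t=30: (idle)
t=31: (idle)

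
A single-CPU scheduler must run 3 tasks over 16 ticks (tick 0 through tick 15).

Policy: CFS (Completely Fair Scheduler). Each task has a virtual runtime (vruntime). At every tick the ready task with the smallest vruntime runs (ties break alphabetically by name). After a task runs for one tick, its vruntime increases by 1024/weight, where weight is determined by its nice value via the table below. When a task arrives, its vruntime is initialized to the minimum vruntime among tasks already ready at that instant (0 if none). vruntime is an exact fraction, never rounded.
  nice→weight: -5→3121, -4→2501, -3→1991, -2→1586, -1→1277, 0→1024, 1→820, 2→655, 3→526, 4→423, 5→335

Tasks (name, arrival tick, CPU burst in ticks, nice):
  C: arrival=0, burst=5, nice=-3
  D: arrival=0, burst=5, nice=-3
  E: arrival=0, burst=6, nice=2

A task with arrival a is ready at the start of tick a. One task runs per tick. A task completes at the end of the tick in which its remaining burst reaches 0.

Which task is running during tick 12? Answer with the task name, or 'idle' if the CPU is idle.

t=0: vr[C=0 D=0 E=0] → run C
t=1: vr[C=1024/1991 D=0 E=0] → run D
t=2: vr[C=1024/1991 D=1024/1991 E=0] → run E
t=3: vr[C=1024/1991 D=1024/1991 E=1024/655] → run C
t=4: vr[C=2048/1991 D=1024/1991 E=1024/655] → run D
t=5: vr[C=2048/1991 D=2048/1991 E=1024/655] → run C
t=6: vr[C=3072/1991 D=2048/1991 E=1024/655] → run D
t=7: vr[C=3072/1991 D=3072/1991 E=1024/655] → run C
t=8: vr[C=4096/1991 D=3072/1991 E=1024/655] → run D
t=9: vr[C=4096/1991 D=4096/1991 E=1024/655] → run E
t=10: vr[C=4096/1991 D=4096/1991 E=2048/655] → run C
t=11: vr[D=4096/1991 E=2048/655] → run D
t=12: vr[E=2048/655] → run E
t=13: vr[E=3072/655] → run E
t=14: vr[E=4096/655] → run E
t=15: vr[E=1024/131] → run E

running at tick 12 = E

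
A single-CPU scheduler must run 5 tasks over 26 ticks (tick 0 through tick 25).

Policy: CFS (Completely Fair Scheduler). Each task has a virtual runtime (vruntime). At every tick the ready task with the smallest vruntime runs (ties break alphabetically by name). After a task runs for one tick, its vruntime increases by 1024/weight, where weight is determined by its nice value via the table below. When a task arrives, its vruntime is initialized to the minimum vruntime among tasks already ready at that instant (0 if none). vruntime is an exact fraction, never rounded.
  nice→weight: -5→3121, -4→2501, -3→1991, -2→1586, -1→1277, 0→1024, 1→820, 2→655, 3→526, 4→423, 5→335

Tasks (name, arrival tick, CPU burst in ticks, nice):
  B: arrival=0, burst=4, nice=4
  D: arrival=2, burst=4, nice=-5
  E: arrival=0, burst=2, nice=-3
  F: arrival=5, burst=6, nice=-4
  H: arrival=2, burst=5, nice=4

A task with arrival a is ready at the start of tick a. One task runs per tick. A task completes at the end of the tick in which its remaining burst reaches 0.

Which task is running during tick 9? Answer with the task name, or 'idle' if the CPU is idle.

t=0: vr[B=0 E=0] → run B
t=1: vr[B=1024/423 E=0] → run E
t=2: vr[B=1024/423 D=1024/1991 E=1024/1991 H=1024/1991] → run D
t=3: vr[B=1024/423 D=5234688/6213911 E=1024/1991 H=1024/1991] → run E
t=4: vr[B=1024/423 D=5234688/6213911 H=1024/1991] → run H
t=5: vr[B=1024/423 D=5234688/6213911 F=5234688/6213911 H=2471936/842193] → run D
t=6: vr[B=1024/423 D=7273472/6213911 F=5234688/6213911 H=2471936/842193] → run F
t=7: vr[B=1024/423 D=7273472/6213911 F=19454999552/15540991411 H=2471936/842193] → run D
t=8: vr[B=1024/423 D=9312256/6213911 F=19454999552/15540991411 H=2471936/842193] → run F
t=9: vr[B=1024/423 D=9312256/6213911 F=25818044416/15540991411 H=2471936/842193] → run D
t=10: vr[B=1024/423 F=25818044416/15540991411 H=2471936/842193] → run F
t=11: vr[B=1024/423 F=32181089280/15540991411 H=2471936/842193] → run F
t=12: vr[B=1024/423 F=38544134144/15540991411 H=2471936/842193] → run B
t=13: vr[B=2048/423 F=38544134144/15540991411 H=2471936/842193] → run F
t=14: vr[B=2048/423 F=44907179008/15540991411 H=2471936/842193] → run F
t=15: vr[B=2048/423 H=2471936/842193] → run H
t=16: vr[B=2048/423 H=4510720/842193] → run B
t=17: vr[B=1024/141 H=4510720/842193] → run H
t=18: vr[B=1024/141 H=2183168/280731] → run B
t=19: vr[H=2183168/280731] → run H
t=20: vr[H=8588288/842193] → run H
t=21: (idle)
t=22: (idle)
t=23: (idle)
t=24: (idle)
t=25: (idle)

running at tick 9 = D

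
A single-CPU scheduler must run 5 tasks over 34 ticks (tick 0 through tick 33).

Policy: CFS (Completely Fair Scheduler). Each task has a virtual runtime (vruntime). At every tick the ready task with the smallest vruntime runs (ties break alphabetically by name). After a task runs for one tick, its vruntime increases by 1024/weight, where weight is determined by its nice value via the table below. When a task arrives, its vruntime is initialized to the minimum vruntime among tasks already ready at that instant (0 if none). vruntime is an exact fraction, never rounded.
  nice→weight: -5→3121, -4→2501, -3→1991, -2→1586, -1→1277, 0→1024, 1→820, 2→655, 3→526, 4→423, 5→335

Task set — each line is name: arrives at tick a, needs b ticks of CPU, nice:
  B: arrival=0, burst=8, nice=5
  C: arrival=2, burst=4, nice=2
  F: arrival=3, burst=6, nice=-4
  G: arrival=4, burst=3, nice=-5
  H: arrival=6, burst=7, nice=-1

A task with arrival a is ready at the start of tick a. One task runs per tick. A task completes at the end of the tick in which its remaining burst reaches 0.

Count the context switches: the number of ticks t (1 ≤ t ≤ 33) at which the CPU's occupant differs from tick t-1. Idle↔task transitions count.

context switches = 21

t=0: vr[B=0] → run B
t=1: vr[B=1024/335] → run B
t=2: vr[B=2048/335 C=2048/335] → run B
t=3: vr[B=3072/335 C=2048/335 F=2048/335] → run C
t=4: vr[B=3072/335 C=336896/43885 F=2048/335 G=2048/335] → run F
t=5: vr[B=3072/335 C=336896/43885 F=5465088/837835 G=2048/335] → run G
t=6: vr[B=3072/335 C=336896/43885 F=5465088/837835 G=6734848/1045535 H=6734848/1045535] → run G
t=7: vr[B=3072/335 C=336896/43885 F=5465088/837835 G=7077888/1045535 H=6734848/1045535] → run H
t=8: vr[B=3072/335 C=336896/43885 F=5465088/837835 G=7077888/1045535 H=9671028736/1335148195] → run F
t=9: vr[B=3072/335 C=336896/43885 F=5808128/837835 G=7077888/1045535 H=9671028736/1335148195] → run G
t=10: vr[B=3072/335 C=336896/43885 F=5808128/837835 H=9671028736/1335148195] → run F
t=11: vr[B=3072/335 C=336896/43885 F=6151168/837835 H=9671028736/1335148195] → run H
t=12: vr[B=3072/335 C=336896/43885 F=6151168/837835 H=10741656576/1335148195] → run F
t=13: vr[B=3072/335 C=336896/43885 F=6494208/837835 H=10741656576/1335148195] → run C
t=14: vr[B=3072/335 C=405504/43885 F=6494208/837835 H=10741656576/1335148195] → run F
t=15: vr[B=3072/335 C=405504/43885 F=6837248/837835 H=10741656576/1335148195] → run H
t=16: vr[B=3072/335 C=405504/43885 F=6837248/837835 H=11812284416/1335148195] → run F
t=17: vr[B=3072/335 C=405504/43885 H=11812284416/1335148195] → run H
t=18: vr[B=3072/335 C=405504/43885 H=12882912256/1335148195] → run B
t=19: vr[B=4096/335 C=405504/43885 H=12882912256/1335148195] → run C
t=20: vr[B=4096/335 C=474112/43885 H=12882912256/1335148195] → run H
t=21: vr[B=4096/335 C=474112/43885 H=13953540096/1335148195] → run H
t=22: vr[B=4096/335 C=474112/43885 H=15024167936/1335148195] → run C
t=23: vr[B=4096/335 H=15024167936/1335148195] → run H
t=24: vr[B=4096/335] → run B
t=25: vr[B=1024/67] → run B
t=26: vr[B=6144/335] → run B
t=27: vr[B=7168/335] → run B
t=28: (idle)
t=29: (idle)
t=30: (idle)
t=31: (idle)
t=32: (idle)
t=33: (idle)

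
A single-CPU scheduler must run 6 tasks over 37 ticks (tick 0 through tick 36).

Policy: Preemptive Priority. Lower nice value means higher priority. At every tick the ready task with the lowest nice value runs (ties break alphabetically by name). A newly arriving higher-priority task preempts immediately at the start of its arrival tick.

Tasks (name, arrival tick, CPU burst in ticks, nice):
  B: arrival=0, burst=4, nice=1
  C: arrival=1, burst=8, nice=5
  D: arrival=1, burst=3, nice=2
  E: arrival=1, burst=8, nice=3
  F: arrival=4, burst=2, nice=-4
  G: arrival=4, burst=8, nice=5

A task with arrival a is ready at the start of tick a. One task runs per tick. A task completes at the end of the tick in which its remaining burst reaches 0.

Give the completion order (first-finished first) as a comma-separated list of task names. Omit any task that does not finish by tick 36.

t=0: ready={B} → run B
t=1: ready={B,C,D,E} → run B
t=2: ready={B,C,D,E} → run B
t=3: ready={B,C,D,E} → run B
t=4: ready={C,D,E,F,G} → run F
t=5: ready={C,D,E,F,G} → run F
t=6: ready={C,D,E,G} → run D
t=7: ready={C,D,E,G} → run D
t=8: ready={C,D,E,G} → run D
t=9: ready={C,E,G} → run E
t=10: ready={C,E,G} → run E
t=11: ready={C,E,G} → run E
t=12: ready={C,E,G} → run E
t=13: ready={C,E,G} → run E
t=14: ready={C,E,G} → run E
t=15: ready={C,E,G} → run E
t=16: ready={C,E,G} → run E
t=17: ready={C,G} → run C
t=18: ready={C,G} → run C
t=19: ready={C,G} → run C
t=20: ready={C,G} → run C
t=21: ready={C,G} → run C
t=22: ready={C,G} → run C
t=23: ready={C,G} → run C
t=24: ready={C,G} → run C
t=25: ready={G} → run G
t=26: ready={G} → run G
t=27: ready={G} → run G
t=28: ready={G} → run G
t=29: ready={G} → run G
t=30: ready={G} → run G
t=31: ready={G} → run G
t=32: ready={G} → run G
t=33: (idle)
t=34: (idle)
t=35: (idle)
t=36: (idle)

completion order = B, F, D, E, C, G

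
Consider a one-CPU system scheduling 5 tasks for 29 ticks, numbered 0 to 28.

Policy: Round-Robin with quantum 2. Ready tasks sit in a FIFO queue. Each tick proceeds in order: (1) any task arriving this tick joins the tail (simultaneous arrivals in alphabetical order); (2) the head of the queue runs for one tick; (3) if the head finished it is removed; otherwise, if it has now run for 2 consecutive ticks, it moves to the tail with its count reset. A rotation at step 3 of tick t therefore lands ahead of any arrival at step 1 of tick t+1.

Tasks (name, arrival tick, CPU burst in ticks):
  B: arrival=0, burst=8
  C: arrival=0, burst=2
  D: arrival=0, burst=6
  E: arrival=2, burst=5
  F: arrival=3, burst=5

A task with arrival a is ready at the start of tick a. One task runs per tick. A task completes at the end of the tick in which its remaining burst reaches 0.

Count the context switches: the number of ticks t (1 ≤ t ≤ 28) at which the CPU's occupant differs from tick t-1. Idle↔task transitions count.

t=0: queue=[B,C,D] q_used=0 → run B
t=1: queue=[B,C,D] q_used=1 → run B
t=2: queue=[C,D,B,E] q_used=0 → run C
t=3: queue=[C,D,B,E,F] q_used=1 → run C
t=4: queue=[D,B,E,F] q_used=0 → run D
t=5: queue=[D,B,E,F] q_used=1 → run D
t=6: queue=[B,E,F,D] q_used=0 → run B
t=7: queue=[B,E,F,D] q_used=1 → run B
t=8: queue=[E,F,D,B] q_used=0 → run E
t=9: queue=[E,F,D,B] q_used=1 → run E
t=10: queue=[F,D,B,E] q_used=0 → run F
t=11: queue=[F,D,B,E] q_used=1 → run F
t=12: queue=[D,B,E,F] q_used=0 → run D
t=13: queue=[D,B,E,F] q_used=1 → run D
t=14: queue=[B,E,F,D] q_used=0 → run B
t=15: queue=[B,E,F,D] q_used=1 → run B
t=16: queue=[E,F,D,B] q_used=0 → run E
t=17: queue=[E,F,D,B] q_used=1 → run E
t=18: queue=[F,D,B,E] q_used=0 → run F
t=19: queue=[F,D,B,E] q_used=1 → run F
t=20: queue=[D,B,E,F] q_used=0 → run D
t=21: queue=[D,B,E,F] q_used=1 → run D
t=22: queue=[B,E,F] q_used=0 → run B
t=23: queue=[B,E,F] q_used=1 → run B
t=24: queue=[E,F] q_used=0 → run E
t=25: queue=[F] q_used=0 → run F
t=26: (idle)
t=27: (idle)
t=28: (idle)

context switches = 14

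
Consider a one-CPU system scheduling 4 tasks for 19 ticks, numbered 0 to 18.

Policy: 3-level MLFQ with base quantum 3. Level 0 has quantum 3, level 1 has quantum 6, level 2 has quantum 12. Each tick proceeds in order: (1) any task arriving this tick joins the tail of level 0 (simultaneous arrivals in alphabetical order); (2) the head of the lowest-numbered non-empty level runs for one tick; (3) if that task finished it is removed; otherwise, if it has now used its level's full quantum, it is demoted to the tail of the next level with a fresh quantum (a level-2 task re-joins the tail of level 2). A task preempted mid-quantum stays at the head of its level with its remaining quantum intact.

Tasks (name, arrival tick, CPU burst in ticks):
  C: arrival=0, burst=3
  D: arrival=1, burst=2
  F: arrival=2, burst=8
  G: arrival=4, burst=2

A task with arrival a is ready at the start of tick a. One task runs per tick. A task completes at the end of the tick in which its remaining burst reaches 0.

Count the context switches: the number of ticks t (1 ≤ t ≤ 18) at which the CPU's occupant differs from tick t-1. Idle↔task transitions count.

context switches = 5

t=0: L0/L1/L2 = C/-/- → run C
t=1: L0/L1/L2 = CD/-/- → run C
t=2: L0/L1/L2 = CDF/-/- → run C
t=3: L0/L1/L2 = DF/-/- → run D
t=4: L0/L1/L2 = DFG/-/- → run D
t=5: L0/L1/L2 = FG/-/- → run F
t=6: L0/L1/L2 = FG/-/- → run F
t=7: L0/L1/L2 = FG/-/- → run F
t=8: L0/L1/L2 = G/F/- → run G
t=9: L0/L1/L2 = G/F/- → run G
t=10: L0/L1/L2 = -/F/- → run F
t=11: L0/L1/L2 = -/F/- → run F
t=12: L0/L1/L2 = -/F/- → run F
t=13: L0/L1/L2 = -/F/- → run F
t=14: L0/L1/L2 = -/F/- → run F
t=15: (idle)
t=16: (idle)
t=17: (idle)
t=18: (idle)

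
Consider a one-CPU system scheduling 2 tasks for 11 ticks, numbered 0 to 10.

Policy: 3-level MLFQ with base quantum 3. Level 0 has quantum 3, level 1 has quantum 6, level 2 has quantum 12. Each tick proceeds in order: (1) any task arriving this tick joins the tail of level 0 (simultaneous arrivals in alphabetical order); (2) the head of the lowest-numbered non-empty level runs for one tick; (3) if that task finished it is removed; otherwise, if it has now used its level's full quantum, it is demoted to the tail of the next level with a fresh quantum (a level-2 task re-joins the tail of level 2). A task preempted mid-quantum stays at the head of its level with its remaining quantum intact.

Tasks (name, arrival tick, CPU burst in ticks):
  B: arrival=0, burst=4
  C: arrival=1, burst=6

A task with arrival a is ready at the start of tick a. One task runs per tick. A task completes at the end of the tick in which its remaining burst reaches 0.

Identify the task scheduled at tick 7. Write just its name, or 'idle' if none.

running at tick 7 = C

t=0: L0/L1/L2 = B/-/- → run B
t=1: L0/L1/L2 = BC/-/- → run B
t=2: L0/L1/L2 = BC/-/- → run B
t=3: L0/L1/L2 = C/B/- → run C
t=4: L0/L1/L2 = C/B/- → run C
t=5: L0/L1/L2 = C/B/- → run C
t=6: L0/L1/L2 = -/BC/- → run B
t=7: L0/L1/L2 = -/C/- → run C
t=8: L0/L1/L2 = -/C/- → run C
t=9: L0/L1/L2 = -/C/- → run C
t=10: (idle)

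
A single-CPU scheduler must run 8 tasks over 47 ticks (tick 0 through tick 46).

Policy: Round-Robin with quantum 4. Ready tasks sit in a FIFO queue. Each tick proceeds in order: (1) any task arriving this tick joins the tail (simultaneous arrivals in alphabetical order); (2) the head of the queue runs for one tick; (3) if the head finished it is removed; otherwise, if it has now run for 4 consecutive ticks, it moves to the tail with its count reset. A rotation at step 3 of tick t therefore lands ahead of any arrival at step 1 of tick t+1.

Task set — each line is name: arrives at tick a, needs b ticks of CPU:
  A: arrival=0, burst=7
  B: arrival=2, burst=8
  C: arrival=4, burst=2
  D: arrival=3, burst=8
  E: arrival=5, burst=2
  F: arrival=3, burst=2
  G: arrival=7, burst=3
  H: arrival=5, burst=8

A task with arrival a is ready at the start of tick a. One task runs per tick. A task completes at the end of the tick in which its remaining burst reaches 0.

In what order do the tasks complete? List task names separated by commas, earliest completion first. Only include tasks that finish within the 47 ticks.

t=0: queue=[A] q_used=0 → run A
t=1: queue=[A] q_used=1 → run A
t=2: queue=[A,B] q_used=2 → run A
t=3: queue=[A,B,D,F] q_used=3 → run A
t=4: queue=[B,D,F,A,C] q_used=0 → run B
t=5: queue=[B,D,F,A,C,E,H] q_used=1 → run B
t=6: queue=[B,D,F,A,C,E,H] q_used=2 → run B
t=7: queue=[B,D,F,A,C,E,H,G] q_used=3 → run B
t=8: queue=[D,F,A,C,E,H,G,B] q_used=0 → run D
t=9: queue=[D,F,A,C,E,H,G,B] q_used=1 → run D
t=10: queue=[D,F,A,C,E,H,G,B] q_used=2 → run D
t=11: queue=[D,F,A,C,E,H,G,B] q_used=3 → run D
t=12: queue=[F,A,C,E,H,G,B,D] q_used=0 → run F
t=13: queue=[F,A,C,E,H,G,B,D] q_used=1 → run F
t=14: queue=[A,C,E,H,G,B,D] q_used=0 → run A
t=15: queue=[A,C,E,H,G,B,D] q_used=1 → run A
t=16: queue=[A,C,E,H,G,B,D] q_used=2 → run A
t=17: queue=[C,E,H,G,B,D] q_used=0 → run C
t=18: queue=[C,E,H,G,B,D] q_used=1 → run C
t=19: queue=[E,H,G,B,D] q_used=0 → run E
t=20: queue=[E,H,G,B,D] q_used=1 → run E
t=21: queue=[H,G,B,D] q_used=0 → run H
t=22: queue=[H,G,B,D] q_used=1 → run H
t=23: queue=[H,G,B,D] q_used=2 → run H
t=24: queue=[H,G,B,D] q_used=3 → run H
t=25: queue=[G,B,D,H] q_used=0 → run G
t=26: queue=[G,B,D,H] q_used=1 → run G
t=27: queue=[G,B,D,H] q_used=2 → run G
t=28: queue=[B,D,H] q_used=0 → run B
t=29: queue=[B,D,H] q_used=1 → run B
t=30: queue=[B,D,H] q_used=2 → run B
t=31: queue=[B,D,H] q_used=3 → run B
t=32: queue=[D,H] q_used=0 → run D
t=33: queue=[D,H] q_used=1 → run D
t=34: queue=[D,H] q_used=2 → run D
t=35: queue=[D,H] q_used=3 → run D
t=36: queue=[H] q_used=0 → run H
t=37: queue=[H] q_used=1 → run H
t=38: queue=[H] q_used=2 → run H
t=39: queue=[H] q_used=3 → run H
t=40: (idle)
t=41: (idle)
t=42: (idle)
t=43: (idle)
t=44: (idle)
t=45: (idle)
t=46: (idle)

completion order = F, A, C, E, G, B, D, H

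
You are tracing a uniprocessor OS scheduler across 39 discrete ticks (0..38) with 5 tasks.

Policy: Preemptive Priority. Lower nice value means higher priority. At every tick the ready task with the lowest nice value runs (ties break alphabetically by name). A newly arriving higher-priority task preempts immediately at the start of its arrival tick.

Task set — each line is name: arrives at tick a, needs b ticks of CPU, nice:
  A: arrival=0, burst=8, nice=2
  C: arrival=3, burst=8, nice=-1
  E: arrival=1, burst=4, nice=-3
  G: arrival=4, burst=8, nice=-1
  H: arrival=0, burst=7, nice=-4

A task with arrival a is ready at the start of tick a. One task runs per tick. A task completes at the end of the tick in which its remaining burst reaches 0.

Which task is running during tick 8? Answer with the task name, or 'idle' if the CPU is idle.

running at tick 8 = E

t=0: ready={A,H} → run H
t=1: ready={A,E,H} → run H
t=2: ready={A,E,H} → run H
t=3: ready={A,C,E,H} → run H
t=4: ready={A,C,E,G,H} → run H
t=5: ready={A,C,E,G,H} → run H
t=6: ready={A,C,E,G,H} → run H
t=7: ready={A,C,E,G} → run E
t=8: ready={A,C,E,G} → run E
t=9: ready={A,C,E,G} → run E
t=10: ready={A,C,E,G} → run E
t=11: ready={A,C,G} → run C
t=12: ready={A,C,G} → run C
t=13: ready={A,C,G} → run C
t=14: ready={A,C,G} → run C
t=15: ready={A,C,G} → run C
t=16: ready={A,C,G} → run C
t=17: ready={A,C,G} → run C
t=18: ready={A,C,G} → run C
t=19: ready={A,G} → run G
t=20: ready={A,G} → run G
t=21: ready={A,G} → run G
t=22: ready={A,G} → run G
t=23: ready={A,G} → run G
t=24: ready={A,G} → run G
t=25: ready={A,G} → run G
t=26: ready={A,G} → run G
t=27: ready={A} → run A
t=28: ready={A} → run A
t=29: ready={A} → run A
t=30: ready={A} → run A
t=31: ready={A} → run A
t=32: ready={A} → run A
t=33: ready={A} → run A
t=34: ready={A} → run A
t=35: (idle)
t=36: (idle)
t=37: (idle)
t=38: (idle)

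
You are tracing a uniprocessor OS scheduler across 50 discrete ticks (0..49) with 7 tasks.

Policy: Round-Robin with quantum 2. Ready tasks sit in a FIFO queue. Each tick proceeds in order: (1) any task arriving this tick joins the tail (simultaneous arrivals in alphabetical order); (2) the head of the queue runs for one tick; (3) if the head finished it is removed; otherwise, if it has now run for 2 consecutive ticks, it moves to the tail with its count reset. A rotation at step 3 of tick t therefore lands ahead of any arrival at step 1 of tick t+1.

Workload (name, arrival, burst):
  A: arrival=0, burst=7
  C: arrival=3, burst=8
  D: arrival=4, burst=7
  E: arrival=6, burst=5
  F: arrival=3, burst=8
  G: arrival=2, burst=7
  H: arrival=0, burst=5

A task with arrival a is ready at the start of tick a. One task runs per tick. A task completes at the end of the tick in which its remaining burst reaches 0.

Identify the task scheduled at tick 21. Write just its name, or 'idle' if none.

running at tick 21 = G

t=0: queue=[A,H] q_used=0 → run A
t=1: queue=[A,H] q_used=1 → run A
t=2: queue=[H,A,G] q_used=0 → run H
t=3: queue=[H,A,G,C,F] q_used=1 → run H
t=4: queue=[A,G,C,F,H,D] q_used=0 → run A
t=5: queue=[A,G,C,F,H,D] q_used=1 → run A
t=6: queue=[G,C,F,H,D,A,E] q_used=0 → run G
t=7: queue=[G,C,F,H,D,A,E] q_used=1 → run G
t=8: queue=[C,F,H,D,A,E,G] q_used=0 → run C
t=9: queue=[C,F,H,D,A,E,G] q_used=1 → run C
t=10: queue=[F,H,D,A,E,G,C] q_used=0 → run F
t=11: queue=[F,H,D,A,E,G,C] q_used=1 → run F
t=12: queue=[H,D,A,E,G,C,F] q_used=0 → run H
t=13: queue=[H,D,A,E,G,C,F] q_used=1 → run H
t=14: queue=[D,A,E,G,C,F,H] q_used=0 → run D
t=15: queue=[D,A,E,G,C,F,H] q_used=1 → run D
t=16: queue=[A,E,G,C,F,H,D] q_used=0 → run A
t=17: queue=[A,E,G,C,F,H,D] q_used=1 → run A
t=18: queue=[E,G,C,F,H,D,A] q_used=0 → run E
t=19: queue=[E,G,C,F,H,D,A] q_used=1 → run E
t=20: queue=[G,C,F,H,D,A,E] q_used=0 → run G
t=21: queue=[G,C,F,H,D,A,E] q_used=1 → run G
t=22: queue=[C,F,H,D,A,E,G] q_used=0 → run C
t=23: queue=[C,F,H,D,A,E,G] q_used=1 → run C
t=24: queue=[F,H,D,A,E,G,C] q_used=0 → run F
t=25: queue=[F,H,D,A,E,G,C] q_used=1 → run F
t=26: queue=[H,D,A,E,G,C,F] q_used=0 → run H
t=27: queue=[D,A,E,G,C,F] q_used=0 → run D
t=28: queue=[D,A,E,G,C,F] q_used=1 → run D
t=29: queue=[A,E,G,C,F,D] q_used=0 → run A
t=30: queue=[E,G,C,F,D] q_used=0 → run E
t=31: queue=[E,G,C,F,D] q_used=1 → run E
t=32: queue=[G,C,F,D,E] q_used=0 → run G
t=33: queue=[G,C,F,D,E] q_used=1 → run G
t=34: queue=[C,F,D,E,G] q_used=0 → run C
t=35: queue=[C,F,D,E,G] q_used=1 → run C
t=36: queue=[F,D,E,G,C] q_used=0 → run F
t=37: queue=[F,D,E,G,C] q_used=1 → run F
t=38: queue=[D,E,G,C,F] q_used=0 → run D
t=39: queue=[D,E,G,C,F] q_used=1 → run D
t=40: queue=[E,G,C,F,D] q_used=0 → run E
t=41: queue=[G,C,F,D] q_used=0 → run G
t=42: queue=[C,F,D] q_used=0 → run C
t=43: queue=[C,F,D] q_used=1 → run C
t=44: queue=[F,D] q_used=0 → run F
t=45: queue=[F,D] q_used=1 → run F
t=46: queue=[D] q_used=0 → run D
t=47: (idle)
t=48: (idle)
t=49: (idle)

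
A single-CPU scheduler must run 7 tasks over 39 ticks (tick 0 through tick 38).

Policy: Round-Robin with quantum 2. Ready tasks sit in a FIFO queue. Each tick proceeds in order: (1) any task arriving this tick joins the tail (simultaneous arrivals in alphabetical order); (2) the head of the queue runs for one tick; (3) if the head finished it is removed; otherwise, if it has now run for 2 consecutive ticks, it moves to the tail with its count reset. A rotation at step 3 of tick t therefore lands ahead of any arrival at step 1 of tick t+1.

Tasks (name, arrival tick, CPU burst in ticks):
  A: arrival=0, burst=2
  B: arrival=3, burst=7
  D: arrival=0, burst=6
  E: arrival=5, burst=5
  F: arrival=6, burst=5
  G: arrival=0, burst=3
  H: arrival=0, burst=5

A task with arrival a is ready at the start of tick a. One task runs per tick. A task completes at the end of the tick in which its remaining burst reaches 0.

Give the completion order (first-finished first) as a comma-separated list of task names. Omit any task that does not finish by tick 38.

completion order = A, G, D, H, E, F, B

t=0: queue=[A,D,G,H] q_used=0 → run A
t=1: queue=[A,D,G,H] q_used=1 → run A
t=2: queue=[D,G,H] q_used=0 → run D
t=3: queue=[D,G,H,B] q_used=1 → run D
t=4: queue=[G,H,B,D] q_used=0 → run G
t=5: queue=[G,H,B,D,E] q_used=1 → run G
t=6: queue=[H,B,D,E,G,F] q_used=0 → run H
t=7: queue=[H,B,D,E,G,F] q_used=1 → run H
t=8: queue=[B,D,E,G,F,H] q_used=0 → run B
t=9: queue=[B,D,E,G,F,H] q_used=1 → run B
t=10: queue=[D,E,G,F,H,B] q_used=0 → run D
t=11: queue=[D,E,G,F,H,B] q_used=1 → run D
t=12: queue=[E,G,F,H,B,D] q_used=0 → run E
t=13: queue=[E,G,F,H,B,D] q_used=1 → run E
t=14: queue=[G,F,H,B,D,E] q_used=0 → run G
t=15: queue=[F,H,B,D,E] q_used=0 → run F
t=16: queue=[F,H,B,D,E] q_used=1 → run F
t=17: queue=[H,B,D,E,F] q_used=0 → run H
t=18: queue=[H,B,D,E,F] q_used=1 → run H
t=19: queue=[B,D,E,F,H] q_used=0 → run B
t=20: queue=[B,D,E,F,H] q_used=1 → run B
t=21: queue=[D,E,F,H,B] q_used=0 → run D
t=22: queue=[D,E,F,H,B] q_used=1 → run D
t=23: queue=[E,F,H,B] q_used=0 → run E
t=24: queue=[E,F,H,B] q_used=1 → run E
t=25: queue=[F,H,B,E] q_used=0 → run F
t=26: queue=[F,H,B,E] q_used=1 → run F
t=27: queue=[H,B,E,F] q_used=0 → run H
t=28: queue=[B,E,F] q_used=0 → run B
t=29: queue=[B,E,F] q_used=1 → run B
t=30: queue=[E,F,B] q_used=0 → run E
t=31: queue=[F,B] q_used=0 → run F
t=32: queue=[B] q_used=0 → run B
t=33: (idle)
t=34: (idle)
t=35: (idle)
t=36: (idle)
t=37: (idle)
t=38: (idle)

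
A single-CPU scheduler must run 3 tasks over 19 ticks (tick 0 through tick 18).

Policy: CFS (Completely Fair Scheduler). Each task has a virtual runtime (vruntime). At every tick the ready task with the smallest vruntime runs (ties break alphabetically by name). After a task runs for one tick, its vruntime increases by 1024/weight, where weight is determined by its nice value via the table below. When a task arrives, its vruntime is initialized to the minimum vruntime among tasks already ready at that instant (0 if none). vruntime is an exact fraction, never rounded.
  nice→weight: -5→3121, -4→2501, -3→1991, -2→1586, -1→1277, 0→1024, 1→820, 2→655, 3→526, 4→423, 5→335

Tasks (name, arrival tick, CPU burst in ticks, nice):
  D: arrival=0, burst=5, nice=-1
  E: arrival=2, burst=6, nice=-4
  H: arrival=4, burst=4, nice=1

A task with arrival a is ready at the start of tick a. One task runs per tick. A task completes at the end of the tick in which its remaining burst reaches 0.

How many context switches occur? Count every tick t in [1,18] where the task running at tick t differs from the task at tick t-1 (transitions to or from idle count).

t=0: vr[D=0] → run D
t=1: vr[D=1024/1277] → run D
t=2: vr[D=2048/1277 E=2048/1277] → run D
t=3: vr[D=3072/1277 E=2048/1277] → run E
t=4: vr[D=3072/1277 E=6429696/3193777 H=6429696/3193777] → run E
t=5: vr[D=3072/1277 E=7737344/3193777 H=6429696/3193777] → run H
t=6: vr[D=3072/1277 E=7737344/3193777 H=52090112/15968885] → run D
t=7: vr[D=4096/1277 E=7737344/3193777 H=52090112/15968885] → run E
t=8: vr[D=4096/1277 E=9044992/3193777 H=52090112/15968885] → run E
t=9: vr[D=4096/1277 E=10352640/3193777 H=52090112/15968885] → run D
t=10: vr[E=10352640/3193777 H=52090112/15968885] → run E
t=11: vr[E=11660288/3193777 H=52090112/15968885] → run H
t=12: vr[E=11660288/3193777 H=72031744/15968885] → run E
t=13: vr[H=72031744/15968885] → run H
t=14: vr[H=91973376/15968885] → run H
t=15: (idle)
t=16: (idle)
t=17: (idle)
t=18: (idle)

context switches = 10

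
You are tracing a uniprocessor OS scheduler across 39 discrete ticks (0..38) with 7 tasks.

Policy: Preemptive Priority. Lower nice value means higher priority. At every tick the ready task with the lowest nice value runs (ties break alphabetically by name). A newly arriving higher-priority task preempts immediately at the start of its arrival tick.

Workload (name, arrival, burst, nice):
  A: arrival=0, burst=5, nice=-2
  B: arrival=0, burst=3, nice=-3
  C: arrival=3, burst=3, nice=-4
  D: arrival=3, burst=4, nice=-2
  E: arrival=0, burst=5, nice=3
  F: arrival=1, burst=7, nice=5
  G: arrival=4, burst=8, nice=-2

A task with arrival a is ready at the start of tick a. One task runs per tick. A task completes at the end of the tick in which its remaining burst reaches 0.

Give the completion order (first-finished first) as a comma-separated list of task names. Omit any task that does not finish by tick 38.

completion order = B, C, A, D, G, E, F

t=0: ready={A,B,E} → run B
t=1: ready={A,B,E,F} → run B
t=2: ready={A,B,E,F} → run B
t=3: ready={A,C,D,E,F} → run C
t=4: ready={A,C,D,E,F,G} → run C
t=5: ready={A,C,D,E,F,G} → run C
t=6: ready={A,D,E,F,G} → run A
t=7: ready={A,D,E,F,G} → run A
t=8: ready={A,D,E,F,G} → run A
t=9: ready={A,D,E,F,G} → run A
t=10: ready={A,D,E,F,G} → run A
t=11: ready={D,E,F,G} → run D
t=12: ready={D,E,F,G} → run D
t=13: ready={D,E,F,G} → run D
t=14: ready={D,E,F,G} → run D
t=15: ready={E,F,G} → run G
t=16: ready={E,F,G} → run G
t=17: ready={E,F,G} → run G
t=18: ready={E,F,G} → run G
t=19: ready={E,F,G} → run G
t=20: ready={E,F,G} → run G
t=21: ready={E,F,G} → run G
t=22: ready={E,F,G} → run G
t=23: ready={E,F} → run E
t=24: ready={E,F} → run E
t=25: ready={E,F} → run E
t=26: ready={E,F} → run E
t=27: ready={E,F} → run E
t=28: ready={F} → run F
t=29: ready={F} → run F
t=30: ready={F} → run F
t=31: ready={F} → run F
t=32: ready={F} → run F
t=33: ready={F} → run F
t=34: ready={F} → run F
t=35: (idle)
t=36: (idle)
t=37: (idle)
t=38: (idle)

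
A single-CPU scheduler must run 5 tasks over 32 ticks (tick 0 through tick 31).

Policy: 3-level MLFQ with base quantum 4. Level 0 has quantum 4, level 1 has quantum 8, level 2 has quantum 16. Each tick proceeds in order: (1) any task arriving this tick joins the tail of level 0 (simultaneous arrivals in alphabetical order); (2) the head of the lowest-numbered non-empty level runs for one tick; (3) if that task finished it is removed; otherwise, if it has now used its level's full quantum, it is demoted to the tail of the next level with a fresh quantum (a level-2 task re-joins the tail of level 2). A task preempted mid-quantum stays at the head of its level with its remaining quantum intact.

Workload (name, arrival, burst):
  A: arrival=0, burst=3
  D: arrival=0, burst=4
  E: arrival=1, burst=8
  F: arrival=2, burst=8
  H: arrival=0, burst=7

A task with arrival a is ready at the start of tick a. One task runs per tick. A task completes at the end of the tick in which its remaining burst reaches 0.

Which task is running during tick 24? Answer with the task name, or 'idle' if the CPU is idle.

t=0: L0/L1/L2 = ADH/-/- → run A
t=1: L0/L1/L2 = ADHE/-/- → run A
t=2: L0/L1/L2 = ADHEF/-/- → run A
t=3: L0/L1/L2 = DHEF/-/- → run D
t=4: L0/L1/L2 = DHEF/-/- → run D
t=5: L0/L1/L2 = DHEF/-/- → run D
t=6: L0/L1/L2 = DHEF/-/- → run D
t=7: L0/L1/L2 = HEF/-/- → run H
t=8: L0/L1/L2 = HEF/-/- → run H
t=9: L0/L1/L2 = HEF/-/- → run H
t=10: L0/L1/L2 = HEF/-/- → run H
t=11: L0/L1/L2 = EF/H/- → run E
t=12: L0/L1/L2 = EF/H/- → run E
t=13: L0/L1/L2 = EF/H/- → run E
t=14: L0/L1/L2 = EF/H/- → run E
t=15: L0/L1/L2 = F/HE/- → run F
t=16: L0/L1/L2 = F/HE/- → run F
t=17: L0/L1/L2 = F/HE/- → run F
t=18: L0/L1/L2 = F/HE/- → run F
t=19: L0/L1/L2 = -/HEF/- → run H
t=20: L0/L1/L2 = -/HEF/- → run H
t=21: L0/L1/L2 = -/HEF/- → run H
t=22: L0/L1/L2 = -/EF/- → run E
t=23: L0/L1/L2 = -/EF/- → run E
t=24: L0/L1/L2 = -/EF/- → run E
t=25: L0/L1/L2 = -/EF/- → run E
t=26: L0/L1/L2 = -/F/- → run F
t=27: L0/L1/L2 = -/F/- → run F
t=28: L0/L1/L2 = -/F/- → run F
t=29: L0/L1/L2 = -/F/- → run F
t=30: (idle)
t=31: (idle)

running at tick 24 = E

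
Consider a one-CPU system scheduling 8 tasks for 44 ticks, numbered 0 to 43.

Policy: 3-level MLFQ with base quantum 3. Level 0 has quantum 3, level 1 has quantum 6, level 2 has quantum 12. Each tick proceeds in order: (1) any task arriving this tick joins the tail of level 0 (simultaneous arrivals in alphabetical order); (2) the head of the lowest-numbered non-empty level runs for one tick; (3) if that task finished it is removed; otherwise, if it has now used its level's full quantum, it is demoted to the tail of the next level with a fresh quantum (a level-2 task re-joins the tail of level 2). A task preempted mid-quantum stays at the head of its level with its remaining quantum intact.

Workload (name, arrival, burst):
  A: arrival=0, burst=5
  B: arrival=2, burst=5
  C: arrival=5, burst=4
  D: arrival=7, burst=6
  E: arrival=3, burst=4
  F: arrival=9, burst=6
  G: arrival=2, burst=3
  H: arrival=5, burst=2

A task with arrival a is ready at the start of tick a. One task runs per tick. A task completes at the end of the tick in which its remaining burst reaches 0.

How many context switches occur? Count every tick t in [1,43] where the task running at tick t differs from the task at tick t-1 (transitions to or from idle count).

context switches = 14

t=0: L0/L1/L2 = A/-/- → run A
t=1: L0/L1/L2 = A/-/- → run A
t=2: L0/L1/L2 = ABG/-/- → run A
t=3: L0/L1/L2 = BGE/A/- → run B
t=4: L0/L1/L2 = BGE/A/- → run B
t=5: L0/L1/L2 = BGECH/A/- → run B
t=6: L0/L1/L2 = GECH/AB/- → run G
t=7: L0/L1/L2 = GECHD/AB/- → run G
t=8: L0/L1/L2 = GECHD/AB/- → run G
t=9: L0/L1/L2 = ECHDF/AB/- → run E
t=10: L0/L1/L2 = ECHDF/AB/- → run E
t=11: L0/L1/L2 = ECHDF/AB/- → run E
t=12: L0/L1/L2 = CHDF/ABE/- → run C
t=13: L0/L1/L2 = CHDF/ABE/- → run C
t=14: L0/L1/L2 = CHDF/ABE/- → run C
t=15: L0/L1/L2 = HDF/ABEC/- → run H
t=16: L0/L1/L2 = HDF/ABEC/- → run H
t=17: L0/L1/L2 = DF/ABEC/- → run D
t=18: L0/L1/L2 = DF/ABEC/- → run D
t=19: L0/L1/L2 = DF/ABEC/- → run D
t=20: L0/L1/L2 = F/ABECD/- → run F
t=21: L0/L1/L2 = F/ABECD/- → run F
t=22: L0/L1/L2 = F/ABECD/- → run F
t=23: L0/L1/L2 = -/ABECDF/- → run A
t=24: L0/L1/L2 = -/ABECDF/- → run A
t=25: L0/L1/L2 = -/BECDF/- → run B
t=26: L0/L1/L2 = -/BECDF/- → run B
t=27: L0/L1/L2 = -/ECDF/- → run E
t=28: L0/L1/L2 = -/CDF/- → run C
t=29: L0/L1/L2 = -/DF/- → run D
t=30: L0/L1/L2 = -/DF/- → run D
t=31: L0/L1/L2 = -/DF/- → run D
t=32: L0/L1/L2 = -/F/- → run F
t=33: L0/L1/L2 = -/F/- → run F
t=34: L0/L1/L2 = -/F/- → run F
t=35: (idle)
t=36: (idle)
t=37: (idle)
t=38: (idle)
t=39: (idle)
t=40: (idle)
t=41: (idle)
t=42: (idle)
t=43: (idle)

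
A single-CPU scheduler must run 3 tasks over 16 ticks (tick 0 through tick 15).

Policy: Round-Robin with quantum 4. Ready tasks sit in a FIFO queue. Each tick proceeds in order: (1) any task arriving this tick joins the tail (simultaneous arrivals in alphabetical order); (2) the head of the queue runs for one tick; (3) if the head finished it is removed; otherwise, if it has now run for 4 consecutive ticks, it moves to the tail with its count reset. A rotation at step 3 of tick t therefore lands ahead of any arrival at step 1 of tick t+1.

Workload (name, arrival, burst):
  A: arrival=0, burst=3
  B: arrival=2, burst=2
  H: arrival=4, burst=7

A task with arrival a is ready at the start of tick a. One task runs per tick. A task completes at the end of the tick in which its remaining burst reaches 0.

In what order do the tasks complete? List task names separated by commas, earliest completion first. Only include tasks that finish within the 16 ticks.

t=0: queue=[A] q_used=0 → run A
t=1: queue=[A] q_used=1 → run A
t=2: queue=[A,B] q_used=2 → run A
t=3: queue=[B] q_used=0 → run B
t=4: queue=[B,H] q_used=1 → run B
t=5: queue=[H] q_used=0 → run H
t=6: queue=[H] q_used=1 → run H
t=7: queue=[H] q_used=2 → run H
t=8: queue=[H] q_used=3 → run H
t=9: queue=[H] q_used=0 → run H
t=10: queue=[H] q_used=1 → run H
t=11: queue=[H] q_used=2 → run H
t=12: (idle)
t=13: (idle)
t=14: (idle)
t=15: (idle)

completion order = A, B, H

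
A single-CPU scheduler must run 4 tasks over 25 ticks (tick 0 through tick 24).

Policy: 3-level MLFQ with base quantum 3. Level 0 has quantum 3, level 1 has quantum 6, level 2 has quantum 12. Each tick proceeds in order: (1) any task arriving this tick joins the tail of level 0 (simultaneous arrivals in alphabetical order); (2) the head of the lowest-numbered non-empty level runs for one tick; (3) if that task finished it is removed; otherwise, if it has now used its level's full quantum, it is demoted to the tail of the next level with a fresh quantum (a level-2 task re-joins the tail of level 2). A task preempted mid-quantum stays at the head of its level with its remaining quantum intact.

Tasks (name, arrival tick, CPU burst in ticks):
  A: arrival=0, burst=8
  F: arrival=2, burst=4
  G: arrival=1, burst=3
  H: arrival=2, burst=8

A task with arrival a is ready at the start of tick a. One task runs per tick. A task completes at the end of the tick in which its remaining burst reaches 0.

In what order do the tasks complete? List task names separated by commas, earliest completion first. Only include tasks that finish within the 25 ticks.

completion order = G, A, F, H

t=0: L0/L1/L2 = A/-/- → run A
t=1: L0/L1/L2 = AG/-/- → run A
t=2: L0/L1/L2 = AGFH/-/- → run A
t=3: L0/L1/L2 = GFH/A/- → run G
t=4: L0/L1/L2 = GFH/A/- → run G
t=5: L0/L1/L2 = GFH/A/- → run G
t=6: L0/L1/L2 = FH/A/- → run F
t=7: L0/L1/L2 = FH/A/- → run F
t=8: L0/L1/L2 = FH/A/- → run F
t=9: L0/L1/L2 = H/AF/- → run H
t=10: L0/L1/L2 = H/AF/- → run H
t=11: L0/L1/L2 = H/AF/- → run H
t=12: L0/L1/L2 = -/AFH/- → run A
t=13: L0/L1/L2 = -/AFH/- → run A
t=14: L0/L1/L2 = -/AFH/- → run A
t=15: L0/L1/L2 = -/AFH/- → run A
t=16: L0/L1/L2 = -/AFH/- → run A
t=17: L0/L1/L2 = -/FH/- → run F
t=18: L0/L1/L2 = -/H/- → run H
t=19: L0/L1/L2 = -/H/- → run H
t=20: L0/L1/L2 = -/H/- → run H
t=21: L0/L1/L2 = -/H/- → run H
t=22: L0/L1/L2 = -/H/- → run H
t=23: (idle)
t=24: (idle)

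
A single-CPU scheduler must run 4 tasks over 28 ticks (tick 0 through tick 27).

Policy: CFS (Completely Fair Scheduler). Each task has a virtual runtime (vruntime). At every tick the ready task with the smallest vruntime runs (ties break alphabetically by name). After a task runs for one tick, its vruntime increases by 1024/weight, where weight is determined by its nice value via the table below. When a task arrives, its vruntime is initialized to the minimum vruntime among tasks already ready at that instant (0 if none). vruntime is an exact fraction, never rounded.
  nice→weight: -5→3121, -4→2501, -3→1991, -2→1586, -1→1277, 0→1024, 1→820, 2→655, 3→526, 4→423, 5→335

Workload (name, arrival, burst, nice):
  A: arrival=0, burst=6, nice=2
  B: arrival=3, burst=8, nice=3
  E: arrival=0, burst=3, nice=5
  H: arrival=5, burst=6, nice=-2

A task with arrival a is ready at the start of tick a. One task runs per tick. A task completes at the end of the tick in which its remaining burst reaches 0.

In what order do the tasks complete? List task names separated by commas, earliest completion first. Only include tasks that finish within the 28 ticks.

t=0: vr[A=0 E=0] → run A
t=1: vr[A=1024/655 E=0] → run E
t=2: vr[A=1024/655 E=1024/335] → run A
t=3: vr[A=2048/655 B=1024/335 E=1024/335] → run B
t=4: vr[A=2048/655 B=440832/88105 E=1024/335] → run E
t=5: vr[A=2048/655 B=440832/88105 E=2048/335 H=2048/655] → run A
t=6: vr[A=3072/655 B=440832/88105 E=2048/335 H=2048/655] → run H
t=7: vr[A=3072/655 B=440832/88105 E=2048/335 H=1959424/519415] → run H
t=8: vr[A=3072/655 B=440832/88105 E=2048/335 H=2294784/519415] → run H
t=9: vr[A=3072/655 B=440832/88105 E=2048/335 H=2630144/519415] → run A
t=10: vr[A=4096/655 B=440832/88105 E=2048/335 H=2630144/519415] → run B
t=11: vr[A=4096/655 B=612352/88105 E=2048/335 H=2630144/519415] → run H
t=12: vr[A=4096/655 B=612352/88105 E=2048/335 H=2965504/519415] → run H
t=13: vr[A=4096/655 B=612352/88105 E=2048/335 H=3300864/519415] → run E
t=14: vr[A=4096/655 B=612352/88105 H=3300864/519415] → run A
t=15: vr[A=1024/131 B=612352/88105 H=3300864/519415] → run H
t=16: vr[A=1024/131 B=612352/88105] → run B
t=17: vr[A=1024/131 B=783872/88105] → run A
t=18: vr[B=783872/88105] → run B
t=19: vr[B=955392/88105] → run B
t=20: vr[B=1126912/88105] → run B
t=21: vr[B=1298432/88105] → run B
t=22: vr[B=1469952/88105] → run B
t=23: (idle)
t=24: (idle)
t=25: (idle)
t=26: (idle)
t=27: (idle)

completion order = E, H, A, B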